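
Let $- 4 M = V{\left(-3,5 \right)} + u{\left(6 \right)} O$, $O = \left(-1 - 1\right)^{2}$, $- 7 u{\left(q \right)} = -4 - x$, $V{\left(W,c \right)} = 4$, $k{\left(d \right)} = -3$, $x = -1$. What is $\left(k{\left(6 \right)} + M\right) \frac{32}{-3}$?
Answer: $\frac{992}{21} \approx 47.238$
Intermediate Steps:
$u{\left(q \right)} = \frac{3}{7}$ ($u{\left(q \right)} = - \frac{-4 - -1}{7} = - \frac{-4 + 1}{7} = \left(- \frac{1}{7}\right) \left(-3\right) = \frac{3}{7}$)
$O = 4$ ($O = \left(-2\right)^{2} = 4$)
$M = - \frac{10}{7}$ ($M = - \frac{4 + \frac{3}{7} \cdot 4}{4} = - \frac{4 + \frac{12}{7}}{4} = \left(- \frac{1}{4}\right) \frac{40}{7} = - \frac{10}{7} \approx -1.4286$)
$\left(k{\left(6 \right)} + M\right) \frac{32}{-3} = \left(-3 - \frac{10}{7}\right) \frac{32}{-3} = - \frac{31 \cdot 32 \left(- \frac{1}{3}\right)}{7} = \left(- \frac{31}{7}\right) \left(- \frac{32}{3}\right) = \frac{992}{21}$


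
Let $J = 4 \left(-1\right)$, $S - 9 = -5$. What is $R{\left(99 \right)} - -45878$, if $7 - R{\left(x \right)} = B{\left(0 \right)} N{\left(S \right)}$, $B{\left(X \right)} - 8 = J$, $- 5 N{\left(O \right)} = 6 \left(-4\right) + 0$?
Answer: $\frac{229329}{5} \approx 45866.0$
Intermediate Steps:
$S = 4$ ($S = 9 - 5 = 4$)
$N{\left(O \right)} = \frac{24}{5}$ ($N{\left(O \right)} = - \frac{6 \left(-4\right) + 0}{5} = - \frac{-24 + 0}{5} = \left(- \frac{1}{5}\right) \left(-24\right) = \frac{24}{5}$)
$J = -4$
$B{\left(X \right)} = 4$ ($B{\left(X \right)} = 8 - 4 = 4$)
$R{\left(x \right)} = - \frac{61}{5}$ ($R{\left(x \right)} = 7 - 4 \cdot \frac{24}{5} = 7 - \frac{96}{5} = - \frac{61}{5}$)
$R{\left(99 \right)} - -45878 = - \frac{61}{5} - -45878 = - \frac{61}{5} + 45878 = \frac{229329}{5}$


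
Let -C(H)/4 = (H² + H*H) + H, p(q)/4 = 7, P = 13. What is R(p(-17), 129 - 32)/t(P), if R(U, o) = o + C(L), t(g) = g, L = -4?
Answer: -15/13 ≈ -1.1538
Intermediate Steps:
p(q) = 28 (p(q) = 4*7 = 28)
C(H) = -8*H² - 4*H (C(H) = -4*((H² + H*H) + H) = -4*((H² + H²) + H) = -4*(2*H² + H) = -4*(H + 2*H²) = -8*H² - 4*H)
R(U, o) = -112 + o (R(U, o) = o - 4*(-4)*(1 + 2*(-4)) = o - 4*(-4)*(1 - 8) = o - 4*(-4)*(-7) = o - 112 = -112 + o)
R(p(-17), 129 - 32)/t(P) = (-112 + (129 - 32))/13 = (-112 + 97)*(1/13) = -15*1/13 = -15/13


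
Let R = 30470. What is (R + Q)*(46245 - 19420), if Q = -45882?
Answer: -413426900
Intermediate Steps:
(R + Q)*(46245 - 19420) = (30470 - 45882)*(46245 - 19420) = -15412*26825 = -413426900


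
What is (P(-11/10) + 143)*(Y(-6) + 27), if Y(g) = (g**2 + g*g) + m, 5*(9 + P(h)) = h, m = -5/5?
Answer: 327761/25 ≈ 13110.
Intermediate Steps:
m = -1 (m = -5*1/5 = -1)
P(h) = -9 + h/5
Y(g) = -1 + 2*g**2 (Y(g) = (g**2 + g*g) - 1 = (g**2 + g**2) - 1 = 2*g**2 - 1 = -1 + 2*g**2)
(P(-11/10) + 143)*(Y(-6) + 27) = ((-9 + (-11/10)/5) + 143)*((-1 + 2*(-6)**2) + 27) = ((-9 + (-11*1/10)/5) + 143)*((-1 + 2*36) + 27) = ((-9 + (1/5)*(-11/10)) + 143)*((-1 + 72) + 27) = ((-9 - 11/50) + 143)*(71 + 27) = (-461/50 + 143)*98 = (6689/50)*98 = 327761/25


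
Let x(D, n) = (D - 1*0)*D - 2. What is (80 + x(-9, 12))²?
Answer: 25281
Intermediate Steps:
x(D, n) = -2 + D² (x(D, n) = (D + 0)*D - 2 = D*D - 2 = D² - 2 = -2 + D²)
(80 + x(-9, 12))² = (80 + (-2 + (-9)²))² = (80 + (-2 + 81))² = (80 + 79)² = 159² = 25281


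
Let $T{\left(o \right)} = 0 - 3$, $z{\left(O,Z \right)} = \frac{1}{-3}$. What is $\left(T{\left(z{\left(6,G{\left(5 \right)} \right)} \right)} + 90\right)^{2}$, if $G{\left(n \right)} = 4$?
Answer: $7569$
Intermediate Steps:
$z{\left(O,Z \right)} = - \frac{1}{3}$
$T{\left(o \right)} = -3$ ($T{\left(o \right)} = 0 - 3 = -3$)
$\left(T{\left(z{\left(6,G{\left(5 \right)} \right)} \right)} + 90\right)^{2} = \left(-3 + 90\right)^{2} = 87^{2} = 7569$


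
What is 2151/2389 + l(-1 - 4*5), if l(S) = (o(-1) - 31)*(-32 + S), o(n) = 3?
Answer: 3547427/2389 ≈ 1484.9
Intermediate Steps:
l(S) = 896 - 28*S (l(S) = (3 - 31)*(-32 + S) = -28*(-32 + S) = 896 - 28*S)
2151/2389 + l(-1 - 4*5) = 2151/2389 + (896 - 28*(-1 - 4*5)) = 2151*(1/2389) + (896 - 28*(-1 - 20)) = 2151/2389 + (896 - 28*(-21)) = 2151/2389 + (896 + 588) = 2151/2389 + 1484 = 3547427/2389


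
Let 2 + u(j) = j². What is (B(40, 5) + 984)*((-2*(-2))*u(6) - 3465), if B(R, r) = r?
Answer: -3292381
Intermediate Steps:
u(j) = -2 + j²
(B(40, 5) + 984)*((-2*(-2))*u(6) - 3465) = (5 + 984)*((-2*(-2))*(-2 + 6²) - 3465) = 989*(4*(-2 + 36) - 3465) = 989*(4*34 - 3465) = 989*(136 - 3465) = 989*(-3329) = -3292381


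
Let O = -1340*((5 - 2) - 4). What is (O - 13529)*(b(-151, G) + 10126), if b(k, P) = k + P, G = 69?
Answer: -122426316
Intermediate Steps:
b(k, P) = P + k
O = 1340 (O = -1340*(3 - 4) = -1340*(-1) = 1340)
(O - 13529)*(b(-151, G) + 10126) = (1340 - 13529)*((69 - 151) + 10126) = -12189*(-82 + 10126) = -12189*10044 = -122426316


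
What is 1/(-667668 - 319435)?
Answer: -1/987103 ≈ -1.0131e-6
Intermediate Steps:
1/(-667668 - 319435) = 1/(-987103) = -1/987103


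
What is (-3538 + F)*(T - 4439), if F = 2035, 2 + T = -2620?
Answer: 10612683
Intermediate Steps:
T = -2622 (T = -2 - 2620 = -2622)
(-3538 + F)*(T - 4439) = (-3538 + 2035)*(-2622 - 4439) = -1503*(-7061) = 10612683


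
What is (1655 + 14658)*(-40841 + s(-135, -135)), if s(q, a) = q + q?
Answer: -670643743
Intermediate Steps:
s(q, a) = 2*q
(1655 + 14658)*(-40841 + s(-135, -135)) = (1655 + 14658)*(-40841 + 2*(-135)) = 16313*(-40841 - 270) = 16313*(-41111) = -670643743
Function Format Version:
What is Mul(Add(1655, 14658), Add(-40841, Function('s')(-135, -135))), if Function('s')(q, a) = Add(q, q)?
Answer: -670643743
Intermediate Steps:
Function('s')(q, a) = Mul(2, q)
Mul(Add(1655, 14658), Add(-40841, Function('s')(-135, -135))) = Mul(Add(1655, 14658), Add(-40841, Mul(2, -135))) = Mul(16313, Add(-40841, -270)) = Mul(16313, -41111) = -670643743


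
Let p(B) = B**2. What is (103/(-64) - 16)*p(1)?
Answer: -1127/64 ≈ -17.609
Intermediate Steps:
(103/(-64) - 16)*p(1) = (103/(-64) - 16)*1**2 = (103*(-1/64) - 16)*1 = (-103/64 - 16)*1 = -1127/64*1 = -1127/64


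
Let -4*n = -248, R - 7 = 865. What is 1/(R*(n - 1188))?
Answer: -1/981872 ≈ -1.0185e-6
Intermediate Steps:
R = 872 (R = 7 + 865 = 872)
n = 62 (n = -¼*(-248) = 62)
1/(R*(n - 1188)) = 1/(872*(62 - 1188)) = 1/(872*(-1126)) = 1/(-981872) = -1/981872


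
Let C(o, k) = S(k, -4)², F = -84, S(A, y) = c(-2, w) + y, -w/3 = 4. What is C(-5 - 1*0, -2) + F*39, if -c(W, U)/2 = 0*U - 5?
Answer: -3240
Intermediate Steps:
w = -12 (w = -3*4 = -12)
c(W, U) = 10 (c(W, U) = -2*(0*U - 5) = -2*(0 - 5) = -2*(-5) = 10)
S(A, y) = 10 + y
C(o, k) = 36 (C(o, k) = (10 - 4)² = 6² = 36)
C(-5 - 1*0, -2) + F*39 = 36 - 84*39 = 36 - 3276 = -3240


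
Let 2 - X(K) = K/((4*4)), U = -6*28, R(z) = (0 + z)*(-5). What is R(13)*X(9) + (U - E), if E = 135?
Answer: -6343/16 ≈ -396.44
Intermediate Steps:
R(z) = -5*z (R(z) = z*(-5) = -5*z)
U = -168
X(K) = 2 - K/16 (X(K) = 2 - K/(4*4) = 2 - K/16)
R(13)*X(9) + (U - E) = (-5*13)*(2 - 1/16*9) + (-168 - 1*135) = -65*(2 - 9/16) + (-168 - 135) = -65*23/16 - 303 = -1495/16 - 303 = -6343/16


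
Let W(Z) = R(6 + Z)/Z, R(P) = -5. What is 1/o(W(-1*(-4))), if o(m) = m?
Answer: -4/5 ≈ -0.80000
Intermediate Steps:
W(Z) = -5/Z
1/o(W(-1*(-4))) = 1/(-5/((-1*(-4)))) = 1/(-5/4) = -4/5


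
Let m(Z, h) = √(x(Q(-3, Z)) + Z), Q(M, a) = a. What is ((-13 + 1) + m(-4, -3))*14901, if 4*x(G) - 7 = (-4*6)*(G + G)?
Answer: -178812 + 14901*√183/2 ≈ -78024.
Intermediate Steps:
x(G) = 7/4 - 12*G (x(G) = 7/4 + ((-4*6)*(G + G))/4 = 7/4 + (-48*G)/4 = 7/4 - 12*G)
m(Z, h) = √(7/4 - 11*Z) (m(Z, h) = √((7/4 - 12*Z) + Z) = √(7/4 - 11*Z))
((-13 + 1) + m(-4, -3))*14901 = ((-13 + 1) + √(7 - 44*(-4))/2)*14901 = (-12 + √(7 + 176)/2)*14901 = (-12 + √183/2)*14901 = -178812 + 14901*√183/2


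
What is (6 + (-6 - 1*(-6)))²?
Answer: 36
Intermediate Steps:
(6 + (-6 - 1*(-6)))² = (6 + (-6 + 6))² = (6 + 0)² = 6² = 36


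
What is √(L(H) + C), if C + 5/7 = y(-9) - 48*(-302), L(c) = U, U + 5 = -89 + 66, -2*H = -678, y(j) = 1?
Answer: √708946/7 ≈ 120.28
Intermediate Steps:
H = 339 (H = -½*(-678) = 339)
U = -28 (U = -5 + (-89 + 66) = -5 - 23 = -28)
L(c) = -28
C = 101474/7 (C = -5/7 + (1 - 48*(-302)) = -5/7 + (1 + 14496) = -5/7 + 14497 = 101474/7 ≈ 14496.)
√(L(H) + C) = √(-28 + 101474/7) = √(101278/7) = √708946/7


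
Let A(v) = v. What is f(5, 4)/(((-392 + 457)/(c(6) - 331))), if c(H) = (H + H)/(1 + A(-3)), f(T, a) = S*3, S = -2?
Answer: 2022/65 ≈ 31.108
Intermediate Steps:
f(T, a) = -6 (f(T, a) = -2*3 = -6)
c(H) = -H (c(H) = (H + H)/(1 - 3) = (2*H)/(-2) = (2*H)*(-½) = -H)
f(5, 4)/(((-392 + 457)/(c(6) - 331))) = -6*(-1*6 - 331)/(-392 + 457) = -6/(65/(-6 - 331)) = -6/(65/(-337)) = -6/(65*(-1/337)) = -6/(-65/337) = -6*(-337/65) = 2022/65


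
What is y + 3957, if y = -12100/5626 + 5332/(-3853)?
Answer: 42849591407/10838489 ≈ 3953.5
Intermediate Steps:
y = -38309566/10838489 (y = -12100*1/5626 + 5332*(-1/3853) = -6050/2813 - 5332/3853 = -38309566/10838489 ≈ -3.5346)
y + 3957 = -38309566/10838489 + 3957 = 42849591407/10838489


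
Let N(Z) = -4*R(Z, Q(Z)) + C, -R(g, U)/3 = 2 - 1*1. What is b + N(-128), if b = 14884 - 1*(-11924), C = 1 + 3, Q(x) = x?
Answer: 26824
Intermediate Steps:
R(g, U) = -3 (R(g, U) = -3*(2 - 1*1) = -3*(2 - 1) = -3*1 = -3)
C = 4
N(Z) = 16 (N(Z) = -4*(-3) + 4 = 12 + 4 = 16)
b = 26808 (b = 14884 + 11924 = 26808)
b + N(-128) = 26808 + 16 = 26824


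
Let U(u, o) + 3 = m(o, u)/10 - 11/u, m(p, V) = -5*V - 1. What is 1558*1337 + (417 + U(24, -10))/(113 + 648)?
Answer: 190223808893/91320 ≈ 2.0830e+6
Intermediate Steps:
m(p, V) = -1 - 5*V
U(u, o) = -31/10 - 11/u - u/2 (U(u, o) = -3 + ((-1 - 5*u)/10 - 11/u) = -3 + ((-1 - 5*u)*(⅒) - 11/u) = -3 + ((-⅒ - u/2) - 11/u) = -3 + (-⅒ - 11/u - u/2) = -31/10 - 11/u - u/2)
1558*1337 + (417 + U(24, -10))/(113 + 648) = 1558*1337 + (417 + (-31/10 - 11/24 - ½*24))/(113 + 648) = 2083046 + (417 + (-31/10 - 11*1/24 - 12))/761 = 2083046 + (417 + (-31/10 - 11/24 - 12))*(1/761) = 2083046 + (417 - 1867/120)*(1/761) = 2083046 + (48173/120)*(1/761) = 2083046 + 48173/91320 = 190223808893/91320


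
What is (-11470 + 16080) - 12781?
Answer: -8171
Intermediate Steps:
(-11470 + 16080) - 12781 = 4610 - 12781 = -8171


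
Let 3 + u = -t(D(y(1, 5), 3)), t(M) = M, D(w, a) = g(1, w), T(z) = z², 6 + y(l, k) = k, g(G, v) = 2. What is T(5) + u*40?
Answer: -175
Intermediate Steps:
y(l, k) = -6 + k
D(w, a) = 2
u = -5 (u = -3 - 1*2 = -3 - 2 = -5)
T(5) + u*40 = 5² - 5*40 = 25 - 200 = -175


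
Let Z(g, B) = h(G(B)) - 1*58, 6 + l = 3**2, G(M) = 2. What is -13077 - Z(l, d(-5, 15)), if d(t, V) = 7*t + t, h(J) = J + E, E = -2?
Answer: -13019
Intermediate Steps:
l = 3 (l = -6 + 3**2 = -6 + 9 = 3)
h(J) = -2 + J (h(J) = J - 2 = -2 + J)
d(t, V) = 8*t
Z(g, B) = -58 (Z(g, B) = (-2 + 2) - 1*58 = 0 - 58 = -58)
-13077 - Z(l, d(-5, 15)) = -13077 - 1*(-58) = -13077 + 58 = -13019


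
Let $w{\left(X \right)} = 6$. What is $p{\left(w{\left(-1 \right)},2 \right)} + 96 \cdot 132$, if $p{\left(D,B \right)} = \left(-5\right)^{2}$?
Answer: $12697$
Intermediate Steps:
$p{\left(D,B \right)} = 25$
$p{\left(w{\left(-1 \right)},2 \right)} + 96 \cdot 132 = 25 + 96 \cdot 132 = 25 + 12672 = 12697$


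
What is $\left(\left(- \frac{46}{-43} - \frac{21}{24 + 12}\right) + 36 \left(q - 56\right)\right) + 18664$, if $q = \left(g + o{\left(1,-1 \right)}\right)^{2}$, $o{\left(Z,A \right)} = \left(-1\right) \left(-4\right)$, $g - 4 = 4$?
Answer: $\frac{11265563}{516} \approx 21833.0$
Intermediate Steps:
$g = 8$ ($g = 4 + 4 = 8$)
$o{\left(Z,A \right)} = 4$
$q = 144$ ($q = \left(8 + 4\right)^{2} = 12^{2} = 144$)
$\left(\left(- \frac{46}{-43} - \frac{21}{24 + 12}\right) + 36 \left(q - 56\right)\right) + 18664 = \left(\left(- \frac{46}{-43} - \frac{21}{24 + 12}\right) + 36 \left(144 - 56\right)\right) + 18664 = \left(\left(\left(-46\right) \left(- \frac{1}{43}\right) - \frac{21}{36}\right) + 36 \left(144 - 56\right)\right) + 18664 = \left(\left(\frac{46}{43} - \frac{7}{12}\right) + 36 \cdot 88\right) + 18664 = \left(\left(\frac{46}{43} - \frac{7}{12}\right) + 3168\right) + 18664 = \left(\frac{251}{516} + 3168\right) + 18664 = \frac{1634939}{516} + 18664 = \frac{11265563}{516}$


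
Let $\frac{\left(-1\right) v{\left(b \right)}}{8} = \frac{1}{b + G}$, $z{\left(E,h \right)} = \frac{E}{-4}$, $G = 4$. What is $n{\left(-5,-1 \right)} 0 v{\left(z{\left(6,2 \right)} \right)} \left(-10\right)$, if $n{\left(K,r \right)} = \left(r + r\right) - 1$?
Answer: $0$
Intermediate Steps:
$z{\left(E,h \right)} = - \frac{E}{4}$ ($z{\left(E,h \right)} = E \left(- \frac{1}{4}\right) = - \frac{E}{4}$)
$n{\left(K,r \right)} = -1 + 2 r$ ($n{\left(K,r \right)} = 2 r - 1 = -1 + 2 r$)
$v{\left(b \right)} = - \frac{8}{4 + b}$ ($v{\left(b \right)} = - \frac{8}{b + 4} = - \frac{8}{4 + b}$)
$n{\left(-5,-1 \right)} 0 v{\left(z{\left(6,2 \right)} \right)} \left(-10\right) = \left(-1 + 2 \left(-1\right)\right) 0 \left(- \frac{8}{4 - \frac{3}{2}}\right) \left(-10\right) = \left(-1 - 2\right) 0 \left(- \frac{8}{4 - \frac{3}{2}}\right) \left(-10\right) = \left(-3\right) 0 \left(- \frac{8}{\frac{5}{2}}\right) \left(-10\right) = 0 \left(\left(-8\right) \frac{2}{5}\right) \left(-10\right) = 0 \left(- \frac{16}{5}\right) \left(-10\right) = 0 \left(-10\right) = 0$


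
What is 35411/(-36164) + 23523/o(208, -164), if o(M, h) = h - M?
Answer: -35994111/560542 ≈ -64.213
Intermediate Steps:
35411/(-36164) + 23523/o(208, -164) = 35411/(-36164) + 23523/(-164 - 1*208) = 35411*(-1/36164) + 23523/(-164 - 208) = -35411/36164 + 23523/(-372) = -35411/36164 + 23523*(-1/372) = -35411/36164 - 7841/124 = -35994111/560542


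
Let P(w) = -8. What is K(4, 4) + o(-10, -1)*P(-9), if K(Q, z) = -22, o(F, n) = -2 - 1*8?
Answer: 58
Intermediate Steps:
o(F, n) = -10 (o(F, n) = -2 - 8 = -10)
K(4, 4) + o(-10, -1)*P(-9) = -22 - 10*(-8) = -22 + 80 = 58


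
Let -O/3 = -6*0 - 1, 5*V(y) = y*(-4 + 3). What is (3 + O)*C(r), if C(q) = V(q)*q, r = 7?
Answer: -294/5 ≈ -58.800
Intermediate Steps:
V(y) = -y/5 (V(y) = (y*(-4 + 3))/5 = (y*(-1))/5 = (-y)/5 = -y/5)
O = 3 (O = -3*(-6*0 - 1) = -3*(0 - 1) = -3*(-1) = 3)
C(q) = -q²/5 (C(q) = (-q/5)*q = -q²/5)
(3 + O)*C(r) = (3 + 3)*(-⅕*7²) = 6*(-⅕*49) = 6*(-49/5) = -294/5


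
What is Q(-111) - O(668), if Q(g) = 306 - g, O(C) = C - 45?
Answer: -206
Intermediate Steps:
O(C) = -45 + C
Q(-111) - O(668) = (306 - 1*(-111)) - (-45 + 668) = (306 + 111) - 1*623 = 417 - 623 = -206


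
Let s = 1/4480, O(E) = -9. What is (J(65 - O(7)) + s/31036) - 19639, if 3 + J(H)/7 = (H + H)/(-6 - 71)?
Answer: -30089645322229/1529454080 ≈ -19673.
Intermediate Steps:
s = 1/4480 ≈ 0.00022321
J(H) = -21 - 2*H/11 (J(H) = -21 + 7*((H + H)/(-6 - 71)) = -21 + 7*((2*H)/(-77)) = -21 + 7*((2*H)*(-1/77)) = -21 + 7*(-2*H/77) = -21 - 2*H/11)
(J(65 - O(7)) + s/31036) - 19639 = ((-21 - 2*(65 - 1*(-9))/11) + (1/4480)/31036) - 19639 = ((-21 - 2*(65 + 9)/11) + (1/4480)*(1/31036)) - 19639 = ((-21 - 2/11*74) + 1/139041280) - 19639 = ((-21 - 148/11) + 1/139041280) - 19639 = (-379/11 + 1/139041280) - 19639 = -52696645109/1529454080 - 19639 = -30089645322229/1529454080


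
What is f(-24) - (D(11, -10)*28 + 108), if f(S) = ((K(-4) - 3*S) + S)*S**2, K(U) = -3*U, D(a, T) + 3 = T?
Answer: 34816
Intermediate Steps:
D(a, T) = -3 + T
f(S) = S**2*(12 - 2*S) (f(S) = ((-3*(-4) - 3*S) + S)*S**2 = ((12 - 3*S) + S)*S**2 = (12 - 2*S)*S**2 = S**2*(12 - 2*S))
f(-24) - (D(11, -10)*28 + 108) = 2*(-24)**2*(6 - 1*(-24)) - ((-3 - 10)*28 + 108) = 2*576*(6 + 24) - (-13*28 + 108) = 2*576*30 - (-364 + 108) = 34560 - 1*(-256) = 34560 + 256 = 34816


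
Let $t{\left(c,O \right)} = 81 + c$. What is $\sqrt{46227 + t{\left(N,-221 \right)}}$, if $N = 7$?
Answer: $\sqrt{46315} \approx 215.21$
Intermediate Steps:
$\sqrt{46227 + t{\left(N,-221 \right)}} = \sqrt{46227 + \left(81 + 7\right)} = \sqrt{46227 + 88} = \sqrt{46315}$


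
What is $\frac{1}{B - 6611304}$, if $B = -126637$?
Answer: $- \frac{1}{6737941} \approx -1.4841 \cdot 10^{-7}$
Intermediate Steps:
$\frac{1}{B - 6611304} = \frac{1}{-126637 - 6611304} = \frac{1}{-6737941} = - \frac{1}{6737941}$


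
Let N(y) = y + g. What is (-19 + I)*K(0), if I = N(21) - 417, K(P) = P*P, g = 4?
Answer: 0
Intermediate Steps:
N(y) = 4 + y (N(y) = y + 4 = 4 + y)
K(P) = P**2
I = -392 (I = (4 + 21) - 417 = 25 - 417 = -392)
(-19 + I)*K(0) = (-19 - 392)*0**2 = -411*0 = 0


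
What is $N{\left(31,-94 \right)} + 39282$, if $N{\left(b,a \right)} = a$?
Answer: $39188$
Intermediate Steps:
$N{\left(31,-94 \right)} + 39282 = -94 + 39282 = 39188$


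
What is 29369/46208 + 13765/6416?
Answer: 51530289/18529408 ≈ 2.7810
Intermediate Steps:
29369/46208 + 13765/6416 = 51530289/18529408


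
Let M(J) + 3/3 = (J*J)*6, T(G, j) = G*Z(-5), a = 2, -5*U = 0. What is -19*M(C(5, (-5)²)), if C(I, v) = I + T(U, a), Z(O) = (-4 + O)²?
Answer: -2831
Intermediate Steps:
U = 0 (U = -⅕*0 = 0)
T(G, j) = 81*G (T(G, j) = G*(-4 - 5)² = G*(-9)² = G*81 = 81*G)
C(I, v) = I (C(I, v) = I + 81*0 = I + 0 = I)
M(J) = -1 + 6*J² (M(J) = -1 + (J*J)*6 = -1 + J²*6 = -1 + 6*J²)
-19*M(C(5, (-5)²)) = -19*(-1 + 6*5²) = -19*(-1 + 6*25) = -19*(-1 + 150) = -19*149 = -2831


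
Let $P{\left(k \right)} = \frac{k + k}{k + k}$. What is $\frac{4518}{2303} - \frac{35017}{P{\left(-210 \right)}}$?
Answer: $- \frac{80639633}{2303} \approx -35015.0$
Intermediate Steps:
$P{\left(k \right)} = 1$ ($P{\left(k \right)} = \frac{2 k}{2 k} = 2 k \frac{1}{2 k} = 1$)
$\frac{4518}{2303} - \frac{35017}{P{\left(-210 \right)}} = \frac{4518}{2303} - \frac{35017}{1} = 4518 \cdot \frac{1}{2303} - 35017 = \frac{4518}{2303} - 35017 = - \frac{80639633}{2303}$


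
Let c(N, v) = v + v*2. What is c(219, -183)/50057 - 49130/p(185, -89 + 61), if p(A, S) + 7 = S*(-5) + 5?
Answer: -1229688086/3453933 ≈ -356.03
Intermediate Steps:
c(N, v) = 3*v (c(N, v) = v + 2*v = 3*v)
p(A, S) = -2 - 5*S (p(A, S) = -7 + (S*(-5) + 5) = -7 + (-5*S + 5) = -7 + (5 - 5*S) = -2 - 5*S)
c(219, -183)/50057 - 49130/p(185, -89 + 61) = (3*(-183))/50057 - 49130/(-2 - 5*(-89 + 61)) = -549*1/50057 - 49130/(-2 - 5*(-28)) = -549/50057 - 49130/(-2 + 140) = -549/50057 - 49130/138 = -549/50057 - 49130*1/138 = -549/50057 - 24565/69 = -1229688086/3453933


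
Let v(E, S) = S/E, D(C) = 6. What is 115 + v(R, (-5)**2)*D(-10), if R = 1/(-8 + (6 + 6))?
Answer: 715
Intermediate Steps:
R = 1/4 (R = 1/(-8 + 12) = 1/4 ≈ 0.25000)
115 + v(R, (-5)**2)*D(-10) = 115 + ((-5)**2/(1/4))*6 = 115 + (25*4)*6 = 115 + 100*6 = 115 + 600 = 715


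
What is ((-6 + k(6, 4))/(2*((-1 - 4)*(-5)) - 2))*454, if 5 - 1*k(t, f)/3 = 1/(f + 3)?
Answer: 1135/14 ≈ 81.071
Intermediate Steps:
k(t, f) = 15 - 3/(3 + f) (k(t, f) = 15 - 3/(f + 3) = 15 - 3/(3 + f))
((-6 + k(6, 4))/(2*((-1 - 4)*(-5)) - 2))*454 = ((-6 + 3*(14 + 5*4)/(3 + 4))/(2*((-1 - 4)*(-5)) - 2))*454 = ((-6 + 3*(14 + 20)/7)/(2*(-5*(-5)) - 2))*454 = ((-6 + 3*(⅐)*34)/(2*25 - 2))*454 = ((-6 + 102/7)/(50 - 2))*454 = ((60/7)/48)*454 = ((60/7)*(1/48))*454 = (5/28)*454 = 1135/14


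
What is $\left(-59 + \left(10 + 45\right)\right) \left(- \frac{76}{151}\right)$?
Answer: $\frac{304}{151} \approx 2.0132$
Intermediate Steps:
$\left(-59 + \left(10 + 45\right)\right) \left(- \frac{76}{151}\right) = \left(-59 + 55\right) \left(\left(-76\right) \frac{1}{151}\right) = \left(-4\right) \left(- \frac{76}{151}\right) = \frac{304}{151}$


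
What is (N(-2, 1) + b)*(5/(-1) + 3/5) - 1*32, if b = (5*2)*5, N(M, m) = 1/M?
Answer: -1249/5 ≈ -249.80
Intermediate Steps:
N(M, m) = 1/M
b = 50 (b = 10*5 = 50)
(N(-2, 1) + b)*(5/(-1) + 3/5) - 1*32 = (1/(-2) + 50)*(5/(-1) + 3/5) - 1*32 = (-½ + 50)*(5*(-1) + 3*(⅕)) - 32 = 99*(-5 + ⅗)/2 - 32 = (99/2)*(-22/5) - 32 = -1089/5 - 32 = -1249/5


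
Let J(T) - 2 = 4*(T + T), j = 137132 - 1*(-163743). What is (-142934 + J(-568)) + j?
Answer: 153399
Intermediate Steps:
j = 300875 (j = 137132 + 163743 = 300875)
J(T) = 2 + 8*T (J(T) = 2 + 4*(T + T) = 2 + 4*(2*T) = 2 + 8*T)
(-142934 + J(-568)) + j = (-142934 + (2 + 8*(-568))) + 300875 = (-142934 + (2 - 4544)) + 300875 = (-142934 - 4542) + 300875 = -147476 + 300875 = 153399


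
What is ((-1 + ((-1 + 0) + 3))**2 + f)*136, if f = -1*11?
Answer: -1360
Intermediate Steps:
f = -11
((-1 + ((-1 + 0) + 3))**2 + f)*136 = ((-1 + ((-1 + 0) + 3))**2 - 11)*136 = ((-1 + (-1 + 3))**2 - 11)*136 = ((-1 + 2)**2 - 11)*136 = (1**2 - 11)*136 = (1 - 11)*136 = -10*136 = -1360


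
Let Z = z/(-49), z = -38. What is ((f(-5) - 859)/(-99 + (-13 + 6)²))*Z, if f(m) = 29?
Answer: 3154/245 ≈ 12.873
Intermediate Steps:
Z = 38/49 (Z = -38/(-49) = -38*(-1/49) = 38/49 ≈ 0.77551)
((f(-5) - 859)/(-99 + (-13 + 6)²))*Z = ((29 - 859)/(-99 + (-13 + 6)²))*(38/49) = -830/(-99 + (-7)²)*(38/49) = -830/(-99 + 49)*(38/49) = -830/(-50)*(38/49) = -830*(-1/50)*(38/49) = (83/5)*(38/49) = 3154/245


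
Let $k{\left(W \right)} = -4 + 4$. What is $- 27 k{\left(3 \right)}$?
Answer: $0$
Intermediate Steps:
$k{\left(W \right)} = 0$
$- 27 k{\left(3 \right)} = \left(-27\right) 0 = 0$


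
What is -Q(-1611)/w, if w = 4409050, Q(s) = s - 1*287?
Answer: 949/2204525 ≈ 0.00043048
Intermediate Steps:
Q(s) = -287 + s (Q(s) = s - 287 = -287 + s)
-Q(-1611)/w = -(-287 - 1611)/4409050 = -(-1898)/4409050 = -1*(-949/2204525) = 949/2204525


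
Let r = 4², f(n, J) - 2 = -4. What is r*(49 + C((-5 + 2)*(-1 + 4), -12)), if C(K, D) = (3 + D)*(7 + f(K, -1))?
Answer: 64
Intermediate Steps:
f(n, J) = -2 (f(n, J) = 2 - 4 = -2)
r = 16
C(K, D) = 15 + 5*D (C(K, D) = (3 + D)*(7 - 2) = (3 + D)*5 = 15 + 5*D)
r*(49 + C((-5 + 2)*(-1 + 4), -12)) = 16*(49 + (15 + 5*(-12))) = 16*(49 + (15 - 60)) = 16*(49 - 45) = 16*4 = 64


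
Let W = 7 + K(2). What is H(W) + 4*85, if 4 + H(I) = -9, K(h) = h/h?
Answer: 327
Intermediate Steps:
K(h) = 1
W = 8 (W = 7 + 1 = 8)
H(I) = -13 (H(I) = -4 - 9 = -13)
H(W) + 4*85 = -13 + 4*85 = -13 + 340 = 327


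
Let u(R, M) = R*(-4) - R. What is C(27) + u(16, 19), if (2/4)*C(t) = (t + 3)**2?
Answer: 1720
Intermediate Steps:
u(R, M) = -5*R (u(R, M) = -4*R - R = -5*R)
C(t) = 2*(3 + t)**2 (C(t) = 2*(t + 3)**2 = 2*(3 + t)**2)
C(27) + u(16, 19) = 2*(3 + 27)**2 - 5*16 = 2*30**2 - 80 = 2*900 - 80 = 1800 - 80 = 1720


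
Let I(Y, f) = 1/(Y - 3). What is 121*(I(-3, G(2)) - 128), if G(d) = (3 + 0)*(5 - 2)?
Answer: -93049/6 ≈ -15508.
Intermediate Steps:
G(d) = 9 (G(d) = 3*3 = 9)
I(Y, f) = 1/(-3 + Y)
121*(I(-3, G(2)) - 128) = 121*(1/(-3 - 3) - 128) = 121*(1/(-6) - 128) = 121*(-⅙ - 128) = 121*(-769/6) = -93049/6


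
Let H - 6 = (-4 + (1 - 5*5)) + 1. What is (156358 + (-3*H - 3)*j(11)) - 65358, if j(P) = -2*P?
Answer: 89680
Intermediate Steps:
H = -21 (H = 6 + ((-4 + (1 - 5*5)) + 1) = 6 + ((-4 + (1 - 25)) + 1) = 6 + ((-4 - 24) + 1) = 6 + (-28 + 1) = 6 - 27 = -21)
(156358 + (-3*H - 3)*j(11)) - 65358 = (156358 + (-3*(-21) - 3)*(-2*11)) - 65358 = (156358 + (63 - 3)*(-22)) - 65358 = (156358 + 60*(-22)) - 65358 = (156358 - 1320) - 65358 = 155038 - 65358 = 89680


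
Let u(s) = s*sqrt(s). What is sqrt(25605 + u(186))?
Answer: sqrt(25605 + 186*sqrt(186)) ≈ 167.75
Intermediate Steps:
u(s) = s**(3/2)
sqrt(25605 + u(186)) = sqrt(25605 + 186**(3/2)) = sqrt(25605 + 186*sqrt(186))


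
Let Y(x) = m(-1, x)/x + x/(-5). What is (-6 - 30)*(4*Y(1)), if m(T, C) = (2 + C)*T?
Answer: 2304/5 ≈ 460.80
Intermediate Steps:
m(T, C) = T*(2 + C)
Y(x) = -x/5 + (-2 - x)/x (Y(x) = (-(2 + x))/x + x/(-5) = (-2 - x)/x + x*(-1/5) = (-2 - x)/x - x/5 = -x/5 + (-2 - x)/x)
(-6 - 30)*(4*Y(1)) = (-6 - 30)*(4*(-1 - 2/1 - 1/5*1)) = -144*(-1 - 2*1 - 1/5) = -144*(-1 - 2 - 1/5) = -144*(-16)/5 = -36*(-64/5) = 2304/5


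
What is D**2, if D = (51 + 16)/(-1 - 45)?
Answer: 4489/2116 ≈ 2.1215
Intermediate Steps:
D = -67/46 (D = 67/(-46) = 67*(-1/46) = -67/46 ≈ -1.4565)
D**2 = (-67/46)**2 = 4489/2116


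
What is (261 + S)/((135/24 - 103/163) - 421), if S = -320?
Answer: 76936/542473 ≈ 0.14182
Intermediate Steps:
(261 + S)/((135/24 - 103/163) - 421) = (261 - 320)/((135/24 - 103/163) - 421) = -59/((135*(1/24) - 103*1/163) - 421) = -59/((45/8 - 103/163) - 421) = -59/(6511/1304 - 421) = -59/(-542473/1304) = -59*(-1304/542473) = 76936/542473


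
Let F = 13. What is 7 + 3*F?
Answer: 46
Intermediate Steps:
7 + 3*F = 7 + 3*13 = 7 + 39 = 46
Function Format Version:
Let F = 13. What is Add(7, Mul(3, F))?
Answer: 46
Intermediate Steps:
Add(7, Mul(3, F)) = Add(7, Mul(3, 13)) = Add(7, 39) = 46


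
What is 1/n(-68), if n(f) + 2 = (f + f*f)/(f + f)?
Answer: -2/71 ≈ -0.028169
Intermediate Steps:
n(f) = -2 + (f + f²)/(2*f) (n(f) = -2 + (f + f*f)/(f + f) = -2 + (f + f²)/((2*f)) = -2 + (f + f²)*(1/(2*f)) = -2 + (f + f²)/(2*f))
1/n(-68) = 1/(-3/2 + (½)*(-68)) = 1/(-3/2 - 34) = 1/(-71/2) = -2/71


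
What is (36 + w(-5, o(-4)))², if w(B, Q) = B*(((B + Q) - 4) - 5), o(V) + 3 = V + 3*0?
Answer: 19881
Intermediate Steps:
o(V) = -3 + V (o(V) = -3 + (V + 3*0) = -3 + (V + 0) = -3 + V)
w(B, Q) = B*(-9 + B + Q) (w(B, Q) = B*((-4 + B + Q) - 5) = B*(-9 + B + Q))
(36 + w(-5, o(-4)))² = (36 - 5*(-9 - 5 + (-3 - 4)))² = (36 - 5*(-9 - 5 - 7))² = (36 - 5*(-21))² = (36 + 105)² = 141² = 19881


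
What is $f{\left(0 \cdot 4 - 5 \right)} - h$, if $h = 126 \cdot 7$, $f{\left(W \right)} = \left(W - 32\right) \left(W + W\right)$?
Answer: $-512$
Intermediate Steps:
$f{\left(W \right)} = 2 W \left(-32 + W\right)$ ($f{\left(W \right)} = \left(-32 + W\right) 2 W = 2 W \left(-32 + W\right)$)
$h = 882$
$f{\left(0 \cdot 4 - 5 \right)} - h = 2 \left(0 \cdot 4 - 5\right) \left(-32 + \left(0 \cdot 4 - 5\right)\right) - 882 = 2 \left(0 - 5\right) \left(-32 + \left(0 - 5\right)\right) - 882 = 2 \left(-5\right) \left(-32 - 5\right) - 882 = 2 \left(-5\right) \left(-37\right) - 882 = 370 - 882 = -512$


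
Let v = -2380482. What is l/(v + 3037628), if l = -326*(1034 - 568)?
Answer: -75958/328573 ≈ -0.23118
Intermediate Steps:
l = -151916 (l = -326*466 = -151916)
l/(v + 3037628) = -151916/(-2380482 + 3037628) = -151916/657146 = -151916*1/657146 = -75958/328573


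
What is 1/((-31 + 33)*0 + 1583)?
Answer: 1/1583 ≈ 0.00063171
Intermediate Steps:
1/((-31 + 33)*0 + 1583) = 1/(2*0 + 1583) = 1/(0 + 1583) = 1/1583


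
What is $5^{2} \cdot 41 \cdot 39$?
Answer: $39975$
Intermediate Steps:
$5^{2} \cdot 41 \cdot 39 = 25 \cdot 41 \cdot 39 = 1025 \cdot 39 = 39975$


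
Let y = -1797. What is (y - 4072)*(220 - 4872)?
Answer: 27302588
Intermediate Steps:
(y - 4072)*(220 - 4872) = (-1797 - 4072)*(220 - 4872) = -5869*(-4652) = 27302588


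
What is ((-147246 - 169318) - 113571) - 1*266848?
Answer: -696983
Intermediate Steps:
((-147246 - 169318) - 113571) - 1*266848 = (-316564 - 113571) - 266848 = -430135 - 266848 = -696983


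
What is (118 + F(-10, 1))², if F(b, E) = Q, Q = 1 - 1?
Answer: 13924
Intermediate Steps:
Q = 0
F(b, E) = 0
(118 + F(-10, 1))² = (118 + 0)² = 118² = 13924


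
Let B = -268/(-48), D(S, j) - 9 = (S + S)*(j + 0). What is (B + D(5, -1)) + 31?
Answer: 427/12 ≈ 35.583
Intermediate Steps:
D(S, j) = 9 + 2*S*j (D(S, j) = 9 + (S + S)*(j + 0) = 9 + (2*S)*j = 9 + 2*S*j)
B = 67/12 (B = -268*(-1/48) = 67/12 ≈ 5.5833)
(B + D(5, -1)) + 31 = (67/12 + (9 + 2*5*(-1))) + 31 = (67/12 + (9 - 10)) + 31 = (67/12 - 1) + 31 = 55/12 + 31 = 427/12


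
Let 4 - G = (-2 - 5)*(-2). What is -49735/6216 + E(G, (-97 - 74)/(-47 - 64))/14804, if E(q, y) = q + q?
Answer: -26300045/3286488 ≈ -8.0025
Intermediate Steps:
G = -10 (G = 4 - (-2 - 5)*(-2) = 4 - (-7)*(-2) = 4 - 1*14 = 4 - 14 = -10)
E(q, y) = 2*q
-49735/6216 + E(G, (-97 - 74)/(-47 - 64))/14804 = -49735/6216 + (2*(-10))/14804 = -49735*1/6216 - 20*1/14804 = -7105/888 - 5/3701 = -26300045/3286488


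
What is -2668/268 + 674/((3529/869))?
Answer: 36888459/236443 ≈ 156.01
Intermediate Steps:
-2668/268 + 674/((3529/869)) = -2668*1/268 + 674/((3529*(1/869))) = -667/67 + 674/(3529/869) = -667/67 + 674*(869/3529) = -667/67 + 585706/3529 = 36888459/236443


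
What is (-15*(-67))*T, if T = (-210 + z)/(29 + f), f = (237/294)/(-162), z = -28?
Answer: -759476088/92065 ≈ -8249.3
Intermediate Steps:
f = -79/15876 (f = (237*(1/294))*(-1/162) = (79/98)*(-1/162) = -79/15876 ≈ -0.0049761)
T = -3778488/460325 (T = (-210 - 28)/(29 - 79/15876) = -238/460325/15876 = -238*15876/460325 = -3778488/460325 ≈ -8.2083)
(-15*(-67))*T = -15*(-67)*(-3778488/460325) = 1005*(-3778488/460325) = -759476088/92065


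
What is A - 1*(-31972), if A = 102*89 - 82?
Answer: 40968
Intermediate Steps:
A = 8996 (A = 9078 - 82 = 8996)
A - 1*(-31972) = 8996 - 1*(-31972) = 8996 + 31972 = 40968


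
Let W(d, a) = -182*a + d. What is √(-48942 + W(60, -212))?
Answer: I*√10298 ≈ 101.48*I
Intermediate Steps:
W(d, a) = d - 182*a
√(-48942 + W(60, -212)) = √(-48942 + (60 - 182*(-212))) = √(-48942 + (60 + 38584)) = √(-48942 + 38644) = √(-10298) = I*√10298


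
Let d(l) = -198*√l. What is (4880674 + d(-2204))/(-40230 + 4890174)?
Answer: 2440337/2424972 - 3*I*√551/36742 ≈ 1.0063 - 0.0019166*I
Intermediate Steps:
(4880674 + d(-2204))/(-40230 + 4890174) = (4880674 - 396*I*√551)/(-40230 + 4890174) = (4880674 - 396*I*√551)/4849944 = (4880674 - 396*I*√551)*(1/4849944) = 2440337/2424972 - 3*I*√551/36742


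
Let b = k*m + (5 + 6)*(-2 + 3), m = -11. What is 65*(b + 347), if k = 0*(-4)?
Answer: 23270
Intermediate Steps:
k = 0
b = 11 (b = 0*(-11) + (5 + 6)*(-2 + 3) = 0 + 11*1 = 0 + 11 = 11)
65*(b + 347) = 65*(11 + 347) = 65*358 = 23270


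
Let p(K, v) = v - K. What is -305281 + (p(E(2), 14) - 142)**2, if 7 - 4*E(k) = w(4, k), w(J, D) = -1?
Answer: -288381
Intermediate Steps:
E(k) = 2 (E(k) = 7/4 - 1/4*(-1) = 7/4 + 1/4 = 2)
-305281 + (p(E(2), 14) - 142)**2 = -305281 + ((14 - 1*2) - 142)**2 = -305281 + ((14 - 2) - 142)**2 = -305281 + (12 - 142)**2 = -305281 + (-130)**2 = -305281 + 16900 = -288381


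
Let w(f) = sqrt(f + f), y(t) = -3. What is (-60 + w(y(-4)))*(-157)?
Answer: 9420 - 157*I*sqrt(6) ≈ 9420.0 - 384.57*I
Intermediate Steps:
w(f) = sqrt(2)*sqrt(f) (w(f) = sqrt(2*f) = sqrt(2)*sqrt(f))
(-60 + w(y(-4)))*(-157) = (-60 + sqrt(2)*sqrt(-3))*(-157) = (-60 + sqrt(2)*(I*sqrt(3)))*(-157) = (-60 + I*sqrt(6))*(-157) = 9420 - 157*I*sqrt(6)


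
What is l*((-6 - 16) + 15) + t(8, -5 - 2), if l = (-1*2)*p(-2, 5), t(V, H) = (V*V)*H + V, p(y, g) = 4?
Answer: -384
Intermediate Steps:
t(V, H) = V + H*V**2 (t(V, H) = V**2*H + V = H*V**2 + V = V + H*V**2)
l = -8 (l = -1*2*4 = -2*4 = -8)
l*((-6 - 16) + 15) + t(8, -5 - 2) = -8*((-6 - 16) + 15) + 8*(1 + (-5 - 2)*8) = -8*(-22 + 15) + 8*(1 - 7*8) = -8*(-7) + 8*(1 - 56) = 56 + 8*(-55) = 56 - 440 = -384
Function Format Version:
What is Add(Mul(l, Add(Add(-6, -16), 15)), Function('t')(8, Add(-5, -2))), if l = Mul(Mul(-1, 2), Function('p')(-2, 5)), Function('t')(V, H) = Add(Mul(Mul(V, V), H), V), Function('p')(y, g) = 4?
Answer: -384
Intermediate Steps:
Function('t')(V, H) = Add(V, Mul(H, Pow(V, 2))) (Function('t')(V, H) = Add(Mul(Pow(V, 2), H), V) = Add(Mul(H, Pow(V, 2)), V) = Add(V, Mul(H, Pow(V, 2))))
l = -8 (l = Mul(Mul(-1, 2), 4) = Mul(-2, 4) = -8)
Add(Mul(l, Add(Add(-6, -16), 15)), Function('t')(8, Add(-5, -2))) = Add(Mul(-8, Add(Add(-6, -16), 15)), Mul(8, Add(1, Mul(Add(-5, -2), 8)))) = Add(Mul(-8, Add(-22, 15)), Mul(8, Add(1, Mul(-7, 8)))) = Add(Mul(-8, -7), Mul(8, Add(1, -56))) = Add(56, Mul(8, -55)) = Add(56, -440) = -384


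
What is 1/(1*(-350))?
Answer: -1/350 ≈ -0.0028571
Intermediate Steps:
1/(1*(-350)) = 1/(-350) = -1/350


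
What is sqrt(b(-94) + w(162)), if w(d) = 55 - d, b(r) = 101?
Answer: I*sqrt(6) ≈ 2.4495*I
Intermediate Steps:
sqrt(b(-94) + w(162)) = sqrt(101 + (55 - 1*162)) = sqrt(101 + (55 - 162)) = sqrt(101 - 107) = sqrt(-6) = I*sqrt(6)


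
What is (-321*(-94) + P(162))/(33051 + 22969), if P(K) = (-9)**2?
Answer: 6051/11204 ≈ 0.54008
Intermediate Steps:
P(K) = 81
(-321*(-94) + P(162))/(33051 + 22969) = (-321*(-94) + 81)/(33051 + 22969) = (30174 + 81)/56020 = 30255*(1/56020) = 6051/11204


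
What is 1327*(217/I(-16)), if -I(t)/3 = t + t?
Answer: 287959/96 ≈ 2999.6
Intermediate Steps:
I(t) = -6*t (I(t) = -3*(t + t) = -6*t)
1327*(217/I(-16)) = 1327*(217/((-6*(-16)))) = 1327*(217/96) = 287959/96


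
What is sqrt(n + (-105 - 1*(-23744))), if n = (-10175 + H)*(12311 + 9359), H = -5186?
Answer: I*sqrt(332849231) ≈ 18244.0*I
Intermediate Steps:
n = -332872870 (n = (-10175 - 5186)*(12311 + 9359) = -15361*21670 = -332872870)
sqrt(n + (-105 - 1*(-23744))) = sqrt(-332872870 + (-105 - 1*(-23744))) = sqrt(-332872870 + (-105 + 23744)) = sqrt(-332872870 + 23639) = sqrt(-332849231) = I*sqrt(332849231)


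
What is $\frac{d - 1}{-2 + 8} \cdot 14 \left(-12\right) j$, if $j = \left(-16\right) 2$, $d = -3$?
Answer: $-3584$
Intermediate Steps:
$j = -32$
$\frac{d - 1}{-2 + 8} \cdot 14 \left(-12\right) j = \frac{-3 - 1}{-2 + 8} \cdot 14 \left(-12\right) \left(-32\right) = - \frac{4}{6} \cdot 14 \left(-12\right) \left(-32\right) = \left(-4\right) \frac{1}{6} \cdot 14 \left(-12\right) \left(-32\right) = \left(- \frac{2}{3}\right) 14 \left(-12\right) \left(-32\right) = \left(- \frac{28}{3}\right) \left(-12\right) \left(-32\right) = 112 \left(-32\right) = -3584$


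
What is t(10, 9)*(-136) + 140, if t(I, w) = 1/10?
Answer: 632/5 ≈ 126.40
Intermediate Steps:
t(I, w) = ⅒
t(10, 9)*(-136) + 140 = (⅒)*(-136) + 140 = -68/5 + 140 = 632/5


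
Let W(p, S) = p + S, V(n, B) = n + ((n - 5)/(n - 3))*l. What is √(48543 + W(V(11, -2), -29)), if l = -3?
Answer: √194091/2 ≈ 220.28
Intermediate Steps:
V(n, B) = n - 3*(-5 + n)/(-3 + n) (V(n, B) = n + ((n - 5)/(n - 3))*(-3) = n + ((-5 + n)/(-3 + n))*(-3) = n - 3*(-5 + n)/(-3 + n))
W(p, S) = S + p
√(48543 + W(V(11, -2), -29)) = √(48543 + (-29 + (15 + 11² - 6*11)/(-3 + 11))) = √(48543 + (-29 + (15 + 121 - 66)/8)) = √(48543 + (-29 + (⅛)*70)) = √(48543 + (-29 + 35/4)) = √(48543 - 81/4) = √(194091/4) = √194091/2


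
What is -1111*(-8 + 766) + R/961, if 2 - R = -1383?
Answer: -809293233/961 ≈ -8.4214e+5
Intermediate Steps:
R = 1385 (R = 2 - 1*(-1383) = 2 + 1383 = 1385)
-1111*(-8 + 766) + R/961 = -1111*(-8 + 766) + 1385/961 = -1111*758 + 1385*(1/961) = -842138 + 1385/961 = -809293233/961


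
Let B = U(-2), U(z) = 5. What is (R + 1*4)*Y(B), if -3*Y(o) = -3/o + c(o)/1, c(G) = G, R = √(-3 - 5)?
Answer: -88/15 - 44*I*√2/15 ≈ -5.8667 - 4.1484*I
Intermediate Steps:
R = 2*I*√2 (R = √(-8) = 2*I*√2 ≈ 2.8284*I)
B = 5
Y(o) = 1/o - o/3 (Y(o) = -(-3/o + o/1)/3 = -(-3/o + o*1)/3 = -(-3/o + o)/3 = -(o - 3/o)/3 = 1/o - o/3)
(R + 1*4)*Y(B) = (2*I*√2 + 1*4)*(1/5 - ⅓*5) = (2*I*√2 + 4)*(⅕ - 5/3) = (4 + 2*I*√2)*(-22/15) = -88/15 - 44*I*√2/15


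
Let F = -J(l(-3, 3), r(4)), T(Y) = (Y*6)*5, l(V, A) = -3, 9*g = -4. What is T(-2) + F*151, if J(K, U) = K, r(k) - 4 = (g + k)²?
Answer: 393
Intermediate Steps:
g = -4/9 (g = (⅑)*(-4) = -4/9 ≈ -0.44444)
r(k) = 4 + (-4/9 + k)²
T(Y) = 30*Y (T(Y) = (6*Y)*5 = 30*Y)
F = 3 (F = -1*(-3) = 3)
T(-2) + F*151 = 30*(-2) + 3*151 = -60 + 453 = 393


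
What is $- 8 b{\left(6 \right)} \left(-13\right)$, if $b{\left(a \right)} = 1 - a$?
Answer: $-520$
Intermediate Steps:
$- 8 b{\left(6 \right)} \left(-13\right) = - 8 \left(1 - 6\right) \left(-13\right) = \left(-8\right) \left(-5\right) \left(-13\right) = 40 \left(-13\right) = -520$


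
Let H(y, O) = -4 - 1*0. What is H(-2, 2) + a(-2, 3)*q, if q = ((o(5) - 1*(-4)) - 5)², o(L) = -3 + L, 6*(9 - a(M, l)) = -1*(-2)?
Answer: 14/3 ≈ 4.6667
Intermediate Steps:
a(M, l) = 26/3 (a(M, l) = 9 - (-1)*(-2)/6 = 9 - ⅙*2 = 9 - ⅓ = 26/3)
H(y, O) = -4 (H(y, O) = -4 + 0 = -4)
q = 1 (q = (((-3 + 5) - 1*(-4)) - 5)² = ((2 + 4) - 5)² = (6 - 5)² = 1² = 1)
H(-2, 2) + a(-2, 3)*q = -4 + (26/3)*1 = -4 + 26/3 = 14/3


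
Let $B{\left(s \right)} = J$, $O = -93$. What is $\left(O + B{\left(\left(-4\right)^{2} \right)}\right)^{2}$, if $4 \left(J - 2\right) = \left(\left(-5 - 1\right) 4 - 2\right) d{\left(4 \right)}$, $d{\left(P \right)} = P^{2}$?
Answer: $38025$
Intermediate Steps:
$J = -102$ ($J = 2 + \frac{\left(\left(-5 - 1\right) 4 - 2\right) 4^{2}}{4} = 2 + \frac{\left(\left(-6\right) 4 - 2\right) 16}{4} = 2 + \frac{\left(-24 - 2\right) 16}{4} = 2 + \frac{\left(-26\right) 16}{4} = 2 + \frac{1}{4} \left(-416\right) = 2 - 104 = -102$)
$B{\left(s \right)} = -102$
$\left(O + B{\left(\left(-4\right)^{2} \right)}\right)^{2} = \left(-93 - 102\right)^{2} = \left(-195\right)^{2} = 38025$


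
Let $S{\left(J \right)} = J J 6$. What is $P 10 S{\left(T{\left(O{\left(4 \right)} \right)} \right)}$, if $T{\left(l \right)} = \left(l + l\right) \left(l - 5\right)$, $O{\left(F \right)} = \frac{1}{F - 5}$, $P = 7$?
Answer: $60480$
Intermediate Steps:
$O{\left(F \right)} = \frac{1}{-5 + F}$
$T{\left(l \right)} = 2 l \left(-5 + l\right)$
$S{\left(J \right)} = 6 J^{2}$ ($S{\left(J \right)} = J^{2} \cdot 6 = 6 J^{2}$)
$P 10 S{\left(T{\left(O{\left(4 \right)} \right)} \right)} = 7 \cdot 10 \cdot 6 \left(\frac{2 \left(-5 + \frac{1}{-5 + 4}\right)}{-5 + 4}\right)^{2} = 70 \cdot 6 \left(\frac{2 \left(-5 + \frac{1}{-1}\right)}{-1}\right)^{2} = 70 \cdot 6 \left(2 \left(-1\right) \left(-5 - 1\right)\right)^{2} = 70 \cdot 6 \left(2 \left(-1\right) \left(-6\right)\right)^{2} = 70 \cdot 6 \cdot 12^{2} = 70 \cdot 6 \cdot 144 = 70 \cdot 864 = 60480$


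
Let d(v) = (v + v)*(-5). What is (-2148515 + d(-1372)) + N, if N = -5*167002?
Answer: -2969805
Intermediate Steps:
d(v) = -10*v (d(v) = (2*v)*(-5) = -10*v)
N = -835010
(-2148515 + d(-1372)) + N = (-2148515 - 10*(-1372)) - 835010 = (-2148515 + 13720) - 835010 = -2134795 - 835010 = -2969805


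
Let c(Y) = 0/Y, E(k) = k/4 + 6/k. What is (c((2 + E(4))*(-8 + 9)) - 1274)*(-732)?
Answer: 932568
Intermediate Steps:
E(k) = 6/k + k/4 (E(k) = k*(1/4) + 6/k = k/4 + 6/k = 6/k + k/4)
c(Y) = 0
(c((2 + E(4))*(-8 + 9)) - 1274)*(-732) = (0 - 1274)*(-732) = -1274*(-732) = 932568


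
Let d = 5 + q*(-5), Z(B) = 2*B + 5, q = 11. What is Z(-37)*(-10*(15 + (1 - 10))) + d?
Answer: 4090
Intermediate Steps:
Z(B) = 5 + 2*B
d = -50 (d = 5 + 11*(-5) = 5 - 55 = -50)
Z(-37)*(-10*(15 + (1 - 10))) + d = (5 + 2*(-37))*(-10*(15 + (1 - 10))) - 50 = (5 - 74)*(-10*(15 - 9)) - 50 = -(-690)*6 - 50 = -69*(-60) - 50 = 4140 - 50 = 4090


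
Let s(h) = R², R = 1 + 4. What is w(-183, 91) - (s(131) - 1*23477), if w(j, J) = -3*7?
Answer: 23431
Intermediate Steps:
R = 5
w(j, J) = -21
s(h) = 25 (s(h) = 5² = 25)
w(-183, 91) - (s(131) - 1*23477) = -21 - (25 - 1*23477) = -21 - (25 - 23477) = -21 - 1*(-23452) = -21 + 23452 = 23431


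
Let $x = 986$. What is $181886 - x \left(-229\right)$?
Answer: $407680$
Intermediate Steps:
$181886 - x \left(-229\right) = 181886 - 986 \left(-229\right) = 181886 - -225794 = 181886 + 225794 = 407680$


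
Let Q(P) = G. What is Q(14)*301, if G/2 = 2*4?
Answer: 4816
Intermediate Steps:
G = 16 (G = 2*(2*4) = 2*8 = 16)
Q(P) = 16
Q(14)*301 = 16*301 = 4816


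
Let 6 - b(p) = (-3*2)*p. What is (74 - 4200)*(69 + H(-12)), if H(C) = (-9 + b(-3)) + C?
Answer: -148536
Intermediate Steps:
b(p) = 6 + 6*p (b(p) = 6 - (-3*2)*p = 6 - (-6)*p = 6 + 6*p)
H(C) = -21 + C (H(C) = (-9 + (6 + 6*(-3))) + C = (-9 + (6 - 18)) + C = (-9 - 12) + C = -21 + C)
(74 - 4200)*(69 + H(-12)) = (74 - 4200)*(69 + (-21 - 12)) = -4126*(69 - 33) = -4126*36 = -148536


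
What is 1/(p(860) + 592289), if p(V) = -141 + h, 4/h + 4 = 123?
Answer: 119/70465616 ≈ 1.6888e-6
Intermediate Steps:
h = 4/119 (h = 4/(-4 + 123) = 4/119 ≈ 0.033613)
p(V) = -16775/119 (p(V) = -141 + 4/119 = -16775/119)
1/(p(860) + 592289) = 1/(-16775/119 + 592289) = 1/(70465616/119) = 119/70465616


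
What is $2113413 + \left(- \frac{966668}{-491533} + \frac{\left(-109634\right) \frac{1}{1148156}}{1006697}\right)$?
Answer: $\frac{600353625143257798595241}{284068029525701078} \approx 2.1134 \cdot 10^{6}$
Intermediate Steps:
$2113413 + \left(- \frac{966668}{-491533} + \frac{\left(-109634\right) \frac{1}{1148156}}{1006697}\right) = 2113413 + \left(\left(-966668\right) \left(- \frac{1}{491533}\right) + \left(-109634\right) \frac{1}{1148156} \cdot \frac{1}{1006697}\right) = 2113413 + \left(\frac{966668}{491533} - \frac{54817}{577922600366}\right) = 2113413 + \frac{558659257306236027}{284068029525701078} = \frac{600353625143257798595241}{284068029525701078}$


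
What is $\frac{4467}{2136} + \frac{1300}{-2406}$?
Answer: $\frac{1328467}{856536} \approx 1.551$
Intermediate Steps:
$\frac{4467}{2136} + \frac{1300}{-2406} = 4467 \cdot \frac{1}{2136} + 1300 \left(- \frac{1}{2406}\right) = \frac{1489}{712} - \frac{650}{1203} = \frac{1328467}{856536}$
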